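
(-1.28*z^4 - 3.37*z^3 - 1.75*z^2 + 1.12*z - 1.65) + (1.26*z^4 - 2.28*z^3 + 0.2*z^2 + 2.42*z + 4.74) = -0.02*z^4 - 5.65*z^3 - 1.55*z^2 + 3.54*z + 3.09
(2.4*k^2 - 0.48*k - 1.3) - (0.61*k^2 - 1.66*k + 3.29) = 1.79*k^2 + 1.18*k - 4.59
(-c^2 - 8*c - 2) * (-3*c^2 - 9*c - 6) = 3*c^4 + 33*c^3 + 84*c^2 + 66*c + 12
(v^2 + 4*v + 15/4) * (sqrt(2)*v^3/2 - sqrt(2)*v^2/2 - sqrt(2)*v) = sqrt(2)*v^5/2 + 3*sqrt(2)*v^4/2 - 9*sqrt(2)*v^3/8 - 47*sqrt(2)*v^2/8 - 15*sqrt(2)*v/4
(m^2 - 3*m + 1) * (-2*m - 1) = -2*m^3 + 5*m^2 + m - 1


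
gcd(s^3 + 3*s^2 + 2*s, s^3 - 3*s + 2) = s + 2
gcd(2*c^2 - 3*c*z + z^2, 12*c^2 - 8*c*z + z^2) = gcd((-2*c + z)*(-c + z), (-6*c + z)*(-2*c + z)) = -2*c + z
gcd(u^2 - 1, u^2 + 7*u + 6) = u + 1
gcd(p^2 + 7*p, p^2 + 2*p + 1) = 1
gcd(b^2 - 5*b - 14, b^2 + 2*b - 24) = 1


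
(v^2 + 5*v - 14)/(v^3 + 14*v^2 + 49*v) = (v - 2)/(v*(v + 7))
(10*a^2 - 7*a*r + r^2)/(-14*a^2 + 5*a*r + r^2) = (-5*a + r)/(7*a + r)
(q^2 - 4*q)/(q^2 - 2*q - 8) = q/(q + 2)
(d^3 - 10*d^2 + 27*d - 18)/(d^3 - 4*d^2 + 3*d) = (d - 6)/d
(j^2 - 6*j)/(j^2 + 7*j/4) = 4*(j - 6)/(4*j + 7)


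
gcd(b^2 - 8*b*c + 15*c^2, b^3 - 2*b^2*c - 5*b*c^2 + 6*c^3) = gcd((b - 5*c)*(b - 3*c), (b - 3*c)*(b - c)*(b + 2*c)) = b - 3*c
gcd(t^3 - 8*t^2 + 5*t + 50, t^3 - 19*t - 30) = t^2 - 3*t - 10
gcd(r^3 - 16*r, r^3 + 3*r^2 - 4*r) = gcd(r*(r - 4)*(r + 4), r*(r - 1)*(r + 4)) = r^2 + 4*r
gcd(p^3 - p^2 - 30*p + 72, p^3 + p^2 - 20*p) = p - 4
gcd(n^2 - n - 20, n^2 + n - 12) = n + 4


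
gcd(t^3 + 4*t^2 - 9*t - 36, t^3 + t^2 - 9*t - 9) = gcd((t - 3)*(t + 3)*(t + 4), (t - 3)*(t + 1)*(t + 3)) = t^2 - 9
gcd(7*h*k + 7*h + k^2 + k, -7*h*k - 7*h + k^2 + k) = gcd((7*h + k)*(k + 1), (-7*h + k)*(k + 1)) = k + 1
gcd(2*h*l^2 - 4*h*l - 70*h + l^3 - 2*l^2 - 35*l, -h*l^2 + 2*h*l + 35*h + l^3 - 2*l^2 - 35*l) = l^2 - 2*l - 35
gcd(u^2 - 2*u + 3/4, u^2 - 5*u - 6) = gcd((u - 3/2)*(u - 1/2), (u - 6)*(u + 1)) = 1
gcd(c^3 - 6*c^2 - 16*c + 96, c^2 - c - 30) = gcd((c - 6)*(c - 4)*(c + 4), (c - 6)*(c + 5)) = c - 6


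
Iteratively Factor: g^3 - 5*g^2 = (g - 5)*(g^2) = g*(g - 5)*(g)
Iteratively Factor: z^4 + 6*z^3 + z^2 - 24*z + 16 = (z - 1)*(z^3 + 7*z^2 + 8*z - 16) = (z - 1)^2*(z^2 + 8*z + 16) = (z - 1)^2*(z + 4)*(z + 4)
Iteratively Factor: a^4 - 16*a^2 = (a)*(a^3 - 16*a) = a^2*(a^2 - 16) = a^2*(a - 4)*(a + 4)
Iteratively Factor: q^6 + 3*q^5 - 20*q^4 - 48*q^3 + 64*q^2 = (q)*(q^5 + 3*q^4 - 20*q^3 - 48*q^2 + 64*q) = q*(q - 1)*(q^4 + 4*q^3 - 16*q^2 - 64*q) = q*(q - 4)*(q - 1)*(q^3 + 8*q^2 + 16*q) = q*(q - 4)*(q - 1)*(q + 4)*(q^2 + 4*q) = q*(q - 4)*(q - 1)*(q + 4)^2*(q)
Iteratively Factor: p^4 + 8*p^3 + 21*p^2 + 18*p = (p)*(p^3 + 8*p^2 + 21*p + 18) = p*(p + 2)*(p^2 + 6*p + 9) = p*(p + 2)*(p + 3)*(p + 3)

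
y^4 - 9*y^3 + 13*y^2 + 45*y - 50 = (y - 5)^2*(y - 1)*(y + 2)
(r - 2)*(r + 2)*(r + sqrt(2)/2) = r^3 + sqrt(2)*r^2/2 - 4*r - 2*sqrt(2)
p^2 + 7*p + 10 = (p + 2)*(p + 5)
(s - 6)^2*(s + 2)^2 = s^4 - 8*s^3 - 8*s^2 + 96*s + 144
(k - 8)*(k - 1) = k^2 - 9*k + 8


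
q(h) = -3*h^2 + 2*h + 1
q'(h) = 2 - 6*h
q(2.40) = -11.48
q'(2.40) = -12.40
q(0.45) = 1.29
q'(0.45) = -0.70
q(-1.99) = -14.86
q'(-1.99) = 13.94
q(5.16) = -68.56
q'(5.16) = -28.96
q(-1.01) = -4.08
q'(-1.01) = 8.06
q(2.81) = -17.07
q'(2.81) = -14.86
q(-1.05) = -4.41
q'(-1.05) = 8.30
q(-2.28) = -19.16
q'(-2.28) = 15.68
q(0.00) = 1.00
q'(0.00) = 2.00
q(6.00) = -95.00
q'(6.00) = -34.00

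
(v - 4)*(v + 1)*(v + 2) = v^3 - v^2 - 10*v - 8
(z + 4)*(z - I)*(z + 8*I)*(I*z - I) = I*z^4 - 7*z^3 + 3*I*z^3 - 21*z^2 + 4*I*z^2 + 28*z + 24*I*z - 32*I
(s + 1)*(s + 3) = s^2 + 4*s + 3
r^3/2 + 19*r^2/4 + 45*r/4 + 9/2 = (r/2 + 1/4)*(r + 3)*(r + 6)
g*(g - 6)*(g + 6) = g^3 - 36*g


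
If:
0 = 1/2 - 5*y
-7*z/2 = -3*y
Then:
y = 1/10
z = 3/35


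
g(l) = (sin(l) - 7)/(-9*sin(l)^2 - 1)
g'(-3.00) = -12.07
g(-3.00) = 6.06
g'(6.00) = 11.56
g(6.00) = 4.28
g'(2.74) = 7.97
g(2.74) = 2.78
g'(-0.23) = 12.74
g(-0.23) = 4.92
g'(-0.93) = 1.37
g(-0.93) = 1.15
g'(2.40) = 2.32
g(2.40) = 1.24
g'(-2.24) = -1.50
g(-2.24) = 1.19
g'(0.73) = -2.41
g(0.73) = 1.27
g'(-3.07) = -7.35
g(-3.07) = 6.76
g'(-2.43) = -2.75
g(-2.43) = 1.58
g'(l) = 18*(sin(l) - 7)*sin(l)*cos(l)/(-9*sin(l)^2 - 1)^2 + cos(l)/(-9*sin(l)^2 - 1)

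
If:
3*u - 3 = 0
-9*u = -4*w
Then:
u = 1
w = 9/4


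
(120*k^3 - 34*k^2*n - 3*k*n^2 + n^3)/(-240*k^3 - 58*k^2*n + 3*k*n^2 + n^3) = (-20*k^2 + 9*k*n - n^2)/(40*k^2 + 3*k*n - n^2)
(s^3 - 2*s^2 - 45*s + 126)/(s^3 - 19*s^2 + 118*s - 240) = (s^2 + 4*s - 21)/(s^2 - 13*s + 40)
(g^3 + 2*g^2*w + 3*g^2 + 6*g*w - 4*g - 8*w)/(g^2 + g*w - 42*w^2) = (g^3 + 2*g^2*w + 3*g^2 + 6*g*w - 4*g - 8*w)/(g^2 + g*w - 42*w^2)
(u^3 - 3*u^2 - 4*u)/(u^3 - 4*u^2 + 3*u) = (u^2 - 3*u - 4)/(u^2 - 4*u + 3)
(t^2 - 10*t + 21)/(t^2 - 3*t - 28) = (t - 3)/(t + 4)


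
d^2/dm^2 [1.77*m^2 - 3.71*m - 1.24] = 3.54000000000000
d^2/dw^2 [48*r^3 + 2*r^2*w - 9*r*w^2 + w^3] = -18*r + 6*w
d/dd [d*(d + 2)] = 2*d + 2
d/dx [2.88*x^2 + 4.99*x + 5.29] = 5.76*x + 4.99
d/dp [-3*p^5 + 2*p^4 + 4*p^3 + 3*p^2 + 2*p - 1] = -15*p^4 + 8*p^3 + 12*p^2 + 6*p + 2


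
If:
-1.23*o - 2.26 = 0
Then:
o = -1.84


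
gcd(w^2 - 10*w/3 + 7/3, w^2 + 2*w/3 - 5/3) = w - 1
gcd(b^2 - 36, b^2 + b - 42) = b - 6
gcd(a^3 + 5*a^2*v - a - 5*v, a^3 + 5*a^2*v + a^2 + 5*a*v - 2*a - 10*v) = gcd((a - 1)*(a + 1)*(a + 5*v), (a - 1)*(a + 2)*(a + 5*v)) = a^2 + 5*a*v - a - 5*v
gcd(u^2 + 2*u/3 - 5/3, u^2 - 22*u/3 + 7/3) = 1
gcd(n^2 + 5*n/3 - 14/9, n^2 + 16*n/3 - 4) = n - 2/3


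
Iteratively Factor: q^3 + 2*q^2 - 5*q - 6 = (q + 3)*(q^2 - q - 2) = (q + 1)*(q + 3)*(q - 2)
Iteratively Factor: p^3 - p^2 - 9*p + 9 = (p + 3)*(p^2 - 4*p + 3) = (p - 3)*(p + 3)*(p - 1)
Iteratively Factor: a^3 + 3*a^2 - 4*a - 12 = (a - 2)*(a^2 + 5*a + 6) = (a - 2)*(a + 2)*(a + 3)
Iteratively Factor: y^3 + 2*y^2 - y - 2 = (y - 1)*(y^2 + 3*y + 2) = (y - 1)*(y + 2)*(y + 1)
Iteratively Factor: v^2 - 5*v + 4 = (v - 1)*(v - 4)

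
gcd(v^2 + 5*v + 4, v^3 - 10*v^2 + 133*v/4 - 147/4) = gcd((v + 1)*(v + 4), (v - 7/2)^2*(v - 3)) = 1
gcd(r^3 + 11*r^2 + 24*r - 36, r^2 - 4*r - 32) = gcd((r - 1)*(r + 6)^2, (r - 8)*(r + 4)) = 1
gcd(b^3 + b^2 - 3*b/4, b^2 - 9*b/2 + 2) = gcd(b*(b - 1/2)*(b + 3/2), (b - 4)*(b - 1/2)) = b - 1/2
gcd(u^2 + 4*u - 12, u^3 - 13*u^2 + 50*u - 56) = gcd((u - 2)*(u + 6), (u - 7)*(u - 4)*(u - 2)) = u - 2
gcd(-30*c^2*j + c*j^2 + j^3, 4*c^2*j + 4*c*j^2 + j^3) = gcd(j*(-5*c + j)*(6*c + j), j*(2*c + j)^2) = j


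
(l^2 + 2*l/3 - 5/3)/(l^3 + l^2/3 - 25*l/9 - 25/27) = 9*(l - 1)/(9*l^2 - 12*l - 5)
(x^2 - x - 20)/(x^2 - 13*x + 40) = (x + 4)/(x - 8)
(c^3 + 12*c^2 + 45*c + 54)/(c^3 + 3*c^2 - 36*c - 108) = (c + 3)/(c - 6)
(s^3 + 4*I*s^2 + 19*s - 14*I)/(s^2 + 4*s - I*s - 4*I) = (s^2 + 5*I*s + 14)/(s + 4)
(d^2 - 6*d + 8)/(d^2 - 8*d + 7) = (d^2 - 6*d + 8)/(d^2 - 8*d + 7)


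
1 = 1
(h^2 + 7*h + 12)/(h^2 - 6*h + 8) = (h^2 + 7*h + 12)/(h^2 - 6*h + 8)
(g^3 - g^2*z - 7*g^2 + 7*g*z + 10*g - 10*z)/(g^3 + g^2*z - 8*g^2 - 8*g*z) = (g^3 - g^2*z - 7*g^2 + 7*g*z + 10*g - 10*z)/(g*(g^2 + g*z - 8*g - 8*z))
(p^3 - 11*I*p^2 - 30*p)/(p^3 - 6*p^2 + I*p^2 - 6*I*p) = (p^2 - 11*I*p - 30)/(p^2 + p*(-6 + I) - 6*I)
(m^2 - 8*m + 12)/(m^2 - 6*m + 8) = (m - 6)/(m - 4)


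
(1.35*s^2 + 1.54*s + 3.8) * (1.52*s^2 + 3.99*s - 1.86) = 2.052*s^4 + 7.7273*s^3 + 9.4096*s^2 + 12.2976*s - 7.068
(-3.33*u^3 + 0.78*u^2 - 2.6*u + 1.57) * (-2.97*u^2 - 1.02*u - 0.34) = 9.8901*u^5 + 1.08*u^4 + 8.0586*u^3 - 2.2761*u^2 - 0.7174*u - 0.5338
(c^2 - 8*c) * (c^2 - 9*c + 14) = c^4 - 17*c^3 + 86*c^2 - 112*c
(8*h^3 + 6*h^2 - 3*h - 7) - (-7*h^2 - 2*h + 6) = 8*h^3 + 13*h^2 - h - 13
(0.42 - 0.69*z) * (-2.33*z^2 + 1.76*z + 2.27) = 1.6077*z^3 - 2.193*z^2 - 0.8271*z + 0.9534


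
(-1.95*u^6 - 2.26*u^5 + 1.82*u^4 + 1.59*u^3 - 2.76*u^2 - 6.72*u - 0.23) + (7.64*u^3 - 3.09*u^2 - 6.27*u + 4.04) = -1.95*u^6 - 2.26*u^5 + 1.82*u^4 + 9.23*u^3 - 5.85*u^2 - 12.99*u + 3.81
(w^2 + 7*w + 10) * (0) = 0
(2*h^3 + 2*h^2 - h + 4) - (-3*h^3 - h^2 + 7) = 5*h^3 + 3*h^2 - h - 3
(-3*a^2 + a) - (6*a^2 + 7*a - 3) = -9*a^2 - 6*a + 3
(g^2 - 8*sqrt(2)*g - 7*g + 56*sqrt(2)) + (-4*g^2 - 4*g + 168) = -3*g^2 - 8*sqrt(2)*g - 11*g + 56*sqrt(2) + 168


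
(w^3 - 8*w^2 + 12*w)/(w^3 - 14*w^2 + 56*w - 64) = w*(w - 6)/(w^2 - 12*w + 32)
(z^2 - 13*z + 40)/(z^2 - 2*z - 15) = (z - 8)/(z + 3)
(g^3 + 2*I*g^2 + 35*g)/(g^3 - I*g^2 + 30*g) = (g^2 + 2*I*g + 35)/(g^2 - I*g + 30)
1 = 1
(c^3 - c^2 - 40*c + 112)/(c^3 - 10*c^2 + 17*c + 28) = (c^2 + 3*c - 28)/(c^2 - 6*c - 7)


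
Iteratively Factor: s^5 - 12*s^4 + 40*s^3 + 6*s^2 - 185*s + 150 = (s - 1)*(s^4 - 11*s^3 + 29*s^2 + 35*s - 150) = (s - 5)*(s - 1)*(s^3 - 6*s^2 - s + 30) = (s - 5)*(s - 3)*(s - 1)*(s^2 - 3*s - 10) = (s - 5)^2*(s - 3)*(s - 1)*(s + 2)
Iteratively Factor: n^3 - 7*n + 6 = (n - 1)*(n^2 + n - 6) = (n - 1)*(n + 3)*(n - 2)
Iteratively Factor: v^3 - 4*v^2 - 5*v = (v - 5)*(v^2 + v) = (v - 5)*(v + 1)*(v)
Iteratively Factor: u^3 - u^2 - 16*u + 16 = (u + 4)*(u^2 - 5*u + 4) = (u - 4)*(u + 4)*(u - 1)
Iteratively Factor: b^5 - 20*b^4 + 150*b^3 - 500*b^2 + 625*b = (b - 5)*(b^4 - 15*b^3 + 75*b^2 - 125*b) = (b - 5)^2*(b^3 - 10*b^2 + 25*b) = (b - 5)^3*(b^2 - 5*b) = (b - 5)^4*(b)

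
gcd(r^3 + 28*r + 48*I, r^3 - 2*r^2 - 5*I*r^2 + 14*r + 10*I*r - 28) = r + 2*I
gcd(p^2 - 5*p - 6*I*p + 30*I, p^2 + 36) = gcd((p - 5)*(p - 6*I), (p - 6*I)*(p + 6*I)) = p - 6*I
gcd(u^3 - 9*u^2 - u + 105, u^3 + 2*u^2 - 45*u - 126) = u^2 - 4*u - 21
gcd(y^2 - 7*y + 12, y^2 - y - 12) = y - 4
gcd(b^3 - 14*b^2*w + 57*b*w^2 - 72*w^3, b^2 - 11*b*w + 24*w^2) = b^2 - 11*b*w + 24*w^2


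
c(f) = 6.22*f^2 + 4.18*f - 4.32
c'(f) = 12.44*f + 4.18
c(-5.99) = 193.82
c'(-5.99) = -70.34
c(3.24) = 74.52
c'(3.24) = 44.49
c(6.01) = 245.47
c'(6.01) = 78.94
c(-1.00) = -2.28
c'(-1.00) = -8.26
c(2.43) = 42.57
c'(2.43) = 34.41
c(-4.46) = 100.76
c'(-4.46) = -51.30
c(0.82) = 3.29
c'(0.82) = 14.38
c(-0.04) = -4.48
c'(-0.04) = 3.68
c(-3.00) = 39.12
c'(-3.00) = -33.14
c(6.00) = 244.68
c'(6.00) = 78.82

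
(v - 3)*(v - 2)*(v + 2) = v^3 - 3*v^2 - 4*v + 12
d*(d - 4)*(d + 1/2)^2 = d^4 - 3*d^3 - 15*d^2/4 - d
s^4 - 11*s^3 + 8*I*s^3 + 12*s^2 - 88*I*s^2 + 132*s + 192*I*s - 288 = (s - 8)*(s - 3)*(s + 2*I)*(s + 6*I)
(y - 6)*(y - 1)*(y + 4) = y^3 - 3*y^2 - 22*y + 24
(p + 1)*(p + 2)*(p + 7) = p^3 + 10*p^2 + 23*p + 14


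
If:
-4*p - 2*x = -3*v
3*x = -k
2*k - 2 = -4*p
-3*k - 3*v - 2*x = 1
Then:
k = 9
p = -4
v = -22/3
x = -3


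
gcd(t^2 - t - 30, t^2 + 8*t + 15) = t + 5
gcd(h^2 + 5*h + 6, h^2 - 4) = h + 2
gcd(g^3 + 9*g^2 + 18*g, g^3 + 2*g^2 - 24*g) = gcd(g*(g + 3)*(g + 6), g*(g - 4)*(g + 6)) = g^2 + 6*g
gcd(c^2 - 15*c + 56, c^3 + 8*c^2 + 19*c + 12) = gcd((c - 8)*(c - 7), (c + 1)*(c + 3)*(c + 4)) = 1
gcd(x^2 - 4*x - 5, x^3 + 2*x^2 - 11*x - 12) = x + 1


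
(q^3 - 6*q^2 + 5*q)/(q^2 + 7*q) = (q^2 - 6*q + 5)/(q + 7)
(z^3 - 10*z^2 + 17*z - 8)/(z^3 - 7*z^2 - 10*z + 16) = (z - 1)/(z + 2)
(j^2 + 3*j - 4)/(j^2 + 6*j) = (j^2 + 3*j - 4)/(j*(j + 6))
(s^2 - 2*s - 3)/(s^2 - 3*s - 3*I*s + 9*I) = (s + 1)/(s - 3*I)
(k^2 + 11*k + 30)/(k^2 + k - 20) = (k + 6)/(k - 4)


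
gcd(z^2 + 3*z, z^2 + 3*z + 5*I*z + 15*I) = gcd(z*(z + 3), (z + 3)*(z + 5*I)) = z + 3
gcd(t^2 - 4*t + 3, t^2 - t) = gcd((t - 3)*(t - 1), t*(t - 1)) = t - 1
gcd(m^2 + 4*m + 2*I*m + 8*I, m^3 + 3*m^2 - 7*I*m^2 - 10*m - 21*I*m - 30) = 1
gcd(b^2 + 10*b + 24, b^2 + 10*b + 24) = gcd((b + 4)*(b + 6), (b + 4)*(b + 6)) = b^2 + 10*b + 24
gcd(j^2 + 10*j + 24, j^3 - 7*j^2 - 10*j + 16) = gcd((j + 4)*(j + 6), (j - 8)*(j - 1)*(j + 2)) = 1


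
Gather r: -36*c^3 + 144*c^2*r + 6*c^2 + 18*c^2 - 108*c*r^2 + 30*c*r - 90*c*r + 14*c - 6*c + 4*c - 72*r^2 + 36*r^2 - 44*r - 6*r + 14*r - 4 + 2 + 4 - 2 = -36*c^3 + 24*c^2 + 12*c + r^2*(-108*c - 36) + r*(144*c^2 - 60*c - 36)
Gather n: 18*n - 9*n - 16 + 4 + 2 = 9*n - 10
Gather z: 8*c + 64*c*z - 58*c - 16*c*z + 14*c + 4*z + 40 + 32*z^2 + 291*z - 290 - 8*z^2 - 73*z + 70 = -36*c + 24*z^2 + z*(48*c + 222) - 180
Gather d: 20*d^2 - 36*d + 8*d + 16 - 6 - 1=20*d^2 - 28*d + 9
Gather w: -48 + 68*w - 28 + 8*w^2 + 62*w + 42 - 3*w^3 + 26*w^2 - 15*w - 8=-3*w^3 + 34*w^2 + 115*w - 42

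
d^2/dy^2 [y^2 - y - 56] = 2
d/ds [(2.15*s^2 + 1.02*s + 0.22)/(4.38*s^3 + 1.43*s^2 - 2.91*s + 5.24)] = (-9.417*s^4 - 8.9352*s^3 - 10.6059*s^2 + 21.9028*s + 5.985)/(19.1844*s^6 + 12.5268*s^5 - 23.4467*s^4 + 37.5798*s^3 + 23.4545*s^2 - 30.4968*s + 27.4576)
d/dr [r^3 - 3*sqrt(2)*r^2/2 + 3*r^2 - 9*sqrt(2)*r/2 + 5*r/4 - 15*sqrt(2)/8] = 3*r^2 - 3*sqrt(2)*r + 6*r - 9*sqrt(2)/2 + 5/4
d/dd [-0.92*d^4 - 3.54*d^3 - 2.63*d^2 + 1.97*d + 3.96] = -3.68*d^3 - 10.62*d^2 - 5.26*d + 1.97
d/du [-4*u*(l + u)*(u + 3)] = -8*l*u - 12*l - 12*u^2 - 24*u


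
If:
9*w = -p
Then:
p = -9*w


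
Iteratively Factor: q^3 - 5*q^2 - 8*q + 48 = (q + 3)*(q^2 - 8*q + 16) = (q - 4)*(q + 3)*(q - 4)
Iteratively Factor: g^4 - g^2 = (g)*(g^3 - g) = g*(g + 1)*(g^2 - g) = g^2*(g + 1)*(g - 1)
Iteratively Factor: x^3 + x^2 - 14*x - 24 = (x - 4)*(x^2 + 5*x + 6) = (x - 4)*(x + 3)*(x + 2)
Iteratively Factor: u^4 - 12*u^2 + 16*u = (u - 2)*(u^3 + 2*u^2 - 8*u) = (u - 2)*(u + 4)*(u^2 - 2*u) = (u - 2)^2*(u + 4)*(u)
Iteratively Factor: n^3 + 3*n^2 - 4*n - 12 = (n + 2)*(n^2 + n - 6) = (n - 2)*(n + 2)*(n + 3)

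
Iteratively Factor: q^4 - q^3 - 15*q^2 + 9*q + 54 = (q + 2)*(q^3 - 3*q^2 - 9*q + 27) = (q - 3)*(q + 2)*(q^2 - 9) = (q - 3)*(q + 2)*(q + 3)*(q - 3)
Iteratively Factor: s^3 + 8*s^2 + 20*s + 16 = (s + 2)*(s^2 + 6*s + 8) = (s + 2)*(s + 4)*(s + 2)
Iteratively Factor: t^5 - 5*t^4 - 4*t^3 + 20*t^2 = (t + 2)*(t^4 - 7*t^3 + 10*t^2) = (t - 5)*(t + 2)*(t^3 - 2*t^2) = t*(t - 5)*(t + 2)*(t^2 - 2*t) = t*(t - 5)*(t - 2)*(t + 2)*(t)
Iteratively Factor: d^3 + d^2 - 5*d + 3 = (d - 1)*(d^2 + 2*d - 3) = (d - 1)^2*(d + 3)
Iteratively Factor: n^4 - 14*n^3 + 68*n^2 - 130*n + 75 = (n - 1)*(n^3 - 13*n^2 + 55*n - 75) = (n - 5)*(n - 1)*(n^2 - 8*n + 15) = (n - 5)*(n - 3)*(n - 1)*(n - 5)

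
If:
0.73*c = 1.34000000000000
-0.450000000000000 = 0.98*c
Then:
No Solution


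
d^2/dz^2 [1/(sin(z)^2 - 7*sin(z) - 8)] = (-4*sin(z)^3 + 25*sin(z)^2 - 100*sin(z) + 114)/((sin(z) - 8)^3*(sin(z) + 1)^2)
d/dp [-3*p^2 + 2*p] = 2 - 6*p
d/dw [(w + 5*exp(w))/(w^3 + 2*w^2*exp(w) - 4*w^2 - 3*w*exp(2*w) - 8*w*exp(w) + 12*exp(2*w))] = ((w + 5*exp(w))*(-2*w^2*exp(w) - 3*w^2 + 6*w*exp(2*w) + 4*w*exp(w) + 8*w - 21*exp(2*w) + 8*exp(w)) + (5*exp(w) + 1)*(w^3 + 2*w^2*exp(w) - 4*w^2 - 3*w*exp(2*w) - 8*w*exp(w) + 12*exp(2*w)))/(w^3 + 2*w^2*exp(w) - 4*w^2 - 3*w*exp(2*w) - 8*w*exp(w) + 12*exp(2*w))^2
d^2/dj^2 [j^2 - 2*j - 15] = 2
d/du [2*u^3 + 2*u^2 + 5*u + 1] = 6*u^2 + 4*u + 5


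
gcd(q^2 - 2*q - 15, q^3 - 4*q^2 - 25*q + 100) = q - 5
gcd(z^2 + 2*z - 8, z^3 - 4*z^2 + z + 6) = z - 2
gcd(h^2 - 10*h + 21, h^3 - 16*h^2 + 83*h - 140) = h - 7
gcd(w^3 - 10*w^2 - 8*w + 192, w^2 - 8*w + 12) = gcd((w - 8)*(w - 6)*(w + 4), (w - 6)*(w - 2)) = w - 6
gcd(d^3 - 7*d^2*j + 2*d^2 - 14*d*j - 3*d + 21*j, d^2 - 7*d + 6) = d - 1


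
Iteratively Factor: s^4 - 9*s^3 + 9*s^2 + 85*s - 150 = (s - 5)*(s^3 - 4*s^2 - 11*s + 30) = (s - 5)*(s - 2)*(s^2 - 2*s - 15) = (s - 5)^2*(s - 2)*(s + 3)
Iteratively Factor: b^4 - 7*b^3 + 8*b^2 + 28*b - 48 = (b - 4)*(b^3 - 3*b^2 - 4*b + 12) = (b - 4)*(b + 2)*(b^2 - 5*b + 6) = (b - 4)*(b - 2)*(b + 2)*(b - 3)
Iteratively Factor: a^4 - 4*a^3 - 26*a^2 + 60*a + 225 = (a + 3)*(a^3 - 7*a^2 - 5*a + 75) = (a - 5)*(a + 3)*(a^2 - 2*a - 15) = (a - 5)*(a + 3)^2*(a - 5)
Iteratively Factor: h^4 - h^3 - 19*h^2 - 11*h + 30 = (h - 1)*(h^3 - 19*h - 30) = (h - 1)*(h + 3)*(h^2 - 3*h - 10) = (h - 5)*(h - 1)*(h + 3)*(h + 2)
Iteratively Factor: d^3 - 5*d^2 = (d - 5)*(d^2) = d*(d - 5)*(d)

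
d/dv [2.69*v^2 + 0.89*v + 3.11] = 5.38*v + 0.89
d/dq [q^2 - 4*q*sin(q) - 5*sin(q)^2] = -4*q*cos(q) + 2*q - 4*sin(q) - 5*sin(2*q)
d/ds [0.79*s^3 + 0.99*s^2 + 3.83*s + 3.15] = 2.37*s^2 + 1.98*s + 3.83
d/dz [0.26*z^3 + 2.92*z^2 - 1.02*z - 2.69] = 0.78*z^2 + 5.84*z - 1.02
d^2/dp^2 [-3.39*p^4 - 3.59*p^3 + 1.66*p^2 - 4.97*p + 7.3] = -40.68*p^2 - 21.54*p + 3.32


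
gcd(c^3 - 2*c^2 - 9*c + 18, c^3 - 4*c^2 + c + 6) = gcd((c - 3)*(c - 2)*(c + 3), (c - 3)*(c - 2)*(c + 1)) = c^2 - 5*c + 6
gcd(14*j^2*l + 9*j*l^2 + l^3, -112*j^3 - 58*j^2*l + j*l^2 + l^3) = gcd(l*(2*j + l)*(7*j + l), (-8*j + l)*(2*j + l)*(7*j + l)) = 14*j^2 + 9*j*l + l^2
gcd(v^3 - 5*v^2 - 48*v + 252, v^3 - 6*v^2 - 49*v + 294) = v^2 + v - 42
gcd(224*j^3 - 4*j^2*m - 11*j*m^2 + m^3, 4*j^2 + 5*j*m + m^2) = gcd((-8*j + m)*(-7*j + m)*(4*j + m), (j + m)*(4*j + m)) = 4*j + m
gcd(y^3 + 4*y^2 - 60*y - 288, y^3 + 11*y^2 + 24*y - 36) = y^2 + 12*y + 36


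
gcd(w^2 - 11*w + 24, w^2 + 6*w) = 1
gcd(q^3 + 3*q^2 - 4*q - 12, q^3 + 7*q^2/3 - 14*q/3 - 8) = q^2 + q - 6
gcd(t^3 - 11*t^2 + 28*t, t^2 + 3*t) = t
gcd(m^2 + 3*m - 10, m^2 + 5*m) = m + 5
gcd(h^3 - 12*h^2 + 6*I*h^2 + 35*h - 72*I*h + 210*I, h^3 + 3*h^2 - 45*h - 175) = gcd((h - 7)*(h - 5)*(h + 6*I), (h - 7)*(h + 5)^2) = h - 7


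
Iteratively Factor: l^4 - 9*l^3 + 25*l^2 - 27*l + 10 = (l - 1)*(l^3 - 8*l^2 + 17*l - 10) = (l - 2)*(l - 1)*(l^2 - 6*l + 5) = (l - 2)*(l - 1)^2*(l - 5)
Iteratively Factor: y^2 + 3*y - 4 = (y + 4)*(y - 1)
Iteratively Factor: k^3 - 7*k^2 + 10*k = (k - 5)*(k^2 - 2*k) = (k - 5)*(k - 2)*(k)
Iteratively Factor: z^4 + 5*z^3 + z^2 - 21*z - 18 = (z - 2)*(z^3 + 7*z^2 + 15*z + 9) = (z - 2)*(z + 3)*(z^2 + 4*z + 3) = (z - 2)*(z + 1)*(z + 3)*(z + 3)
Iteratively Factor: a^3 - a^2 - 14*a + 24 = (a - 3)*(a^2 + 2*a - 8) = (a - 3)*(a - 2)*(a + 4)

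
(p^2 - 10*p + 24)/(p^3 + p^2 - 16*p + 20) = (p^2 - 10*p + 24)/(p^3 + p^2 - 16*p + 20)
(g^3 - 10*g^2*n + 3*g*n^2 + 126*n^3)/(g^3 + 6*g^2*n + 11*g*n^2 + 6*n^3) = (g^2 - 13*g*n + 42*n^2)/(g^2 + 3*g*n + 2*n^2)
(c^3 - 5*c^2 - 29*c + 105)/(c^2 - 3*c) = c - 2 - 35/c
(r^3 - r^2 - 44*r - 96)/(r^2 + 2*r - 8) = (r^2 - 5*r - 24)/(r - 2)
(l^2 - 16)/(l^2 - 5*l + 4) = (l + 4)/(l - 1)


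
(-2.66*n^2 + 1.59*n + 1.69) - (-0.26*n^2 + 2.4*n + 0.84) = -2.4*n^2 - 0.81*n + 0.85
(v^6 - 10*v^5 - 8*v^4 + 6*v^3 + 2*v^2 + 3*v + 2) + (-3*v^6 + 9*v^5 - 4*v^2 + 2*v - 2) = -2*v^6 - v^5 - 8*v^4 + 6*v^3 - 2*v^2 + 5*v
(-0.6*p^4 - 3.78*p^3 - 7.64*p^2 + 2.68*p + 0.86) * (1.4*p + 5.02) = -0.84*p^5 - 8.304*p^4 - 29.6716*p^3 - 34.6008*p^2 + 14.6576*p + 4.3172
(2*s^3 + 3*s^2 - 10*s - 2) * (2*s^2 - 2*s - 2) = 4*s^5 + 2*s^4 - 30*s^3 + 10*s^2 + 24*s + 4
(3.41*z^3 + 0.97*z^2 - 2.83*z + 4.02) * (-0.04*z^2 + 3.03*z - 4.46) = -0.1364*z^5 + 10.2935*z^4 - 12.1563*z^3 - 13.0619*z^2 + 24.8024*z - 17.9292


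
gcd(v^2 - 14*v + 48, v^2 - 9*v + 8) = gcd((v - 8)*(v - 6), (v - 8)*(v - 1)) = v - 8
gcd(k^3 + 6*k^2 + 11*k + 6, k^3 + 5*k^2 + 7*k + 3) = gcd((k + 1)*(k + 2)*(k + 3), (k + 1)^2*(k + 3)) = k^2 + 4*k + 3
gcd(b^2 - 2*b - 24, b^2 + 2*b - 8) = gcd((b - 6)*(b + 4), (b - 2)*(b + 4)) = b + 4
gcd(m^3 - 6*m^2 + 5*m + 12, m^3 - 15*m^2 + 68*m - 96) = m^2 - 7*m + 12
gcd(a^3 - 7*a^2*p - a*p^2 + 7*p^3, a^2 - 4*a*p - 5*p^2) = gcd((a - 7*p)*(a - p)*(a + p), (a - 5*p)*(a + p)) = a + p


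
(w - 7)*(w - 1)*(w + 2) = w^3 - 6*w^2 - 9*w + 14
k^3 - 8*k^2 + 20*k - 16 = (k - 4)*(k - 2)^2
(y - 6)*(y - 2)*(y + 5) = y^3 - 3*y^2 - 28*y + 60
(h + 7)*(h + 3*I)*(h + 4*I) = h^3 + 7*h^2 + 7*I*h^2 - 12*h + 49*I*h - 84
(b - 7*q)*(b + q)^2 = b^3 - 5*b^2*q - 13*b*q^2 - 7*q^3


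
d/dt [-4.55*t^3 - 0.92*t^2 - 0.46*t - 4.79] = -13.65*t^2 - 1.84*t - 0.46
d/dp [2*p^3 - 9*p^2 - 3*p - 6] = 6*p^2 - 18*p - 3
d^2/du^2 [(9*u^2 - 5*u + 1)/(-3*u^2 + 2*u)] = 2*(-9*u^3 - 27*u^2 + 18*u - 4)/(u^3*(27*u^3 - 54*u^2 + 36*u - 8))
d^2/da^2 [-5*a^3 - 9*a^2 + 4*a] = -30*a - 18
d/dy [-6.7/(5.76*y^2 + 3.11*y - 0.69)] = (77.184*y + 20.837)/(5.76*y^2 + 3.11*y - 0.69)^2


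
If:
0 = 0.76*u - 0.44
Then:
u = 0.58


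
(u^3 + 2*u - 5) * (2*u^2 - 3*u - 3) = 2*u^5 - 3*u^4 + u^3 - 16*u^2 + 9*u + 15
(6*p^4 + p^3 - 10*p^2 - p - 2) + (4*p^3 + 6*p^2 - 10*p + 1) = 6*p^4 + 5*p^3 - 4*p^2 - 11*p - 1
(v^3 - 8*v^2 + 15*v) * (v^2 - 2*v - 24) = v^5 - 10*v^4 + 7*v^3 + 162*v^2 - 360*v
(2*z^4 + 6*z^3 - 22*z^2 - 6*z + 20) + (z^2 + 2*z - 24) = 2*z^4 + 6*z^3 - 21*z^2 - 4*z - 4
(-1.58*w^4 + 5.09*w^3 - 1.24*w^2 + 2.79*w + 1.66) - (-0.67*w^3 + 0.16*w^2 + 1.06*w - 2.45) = -1.58*w^4 + 5.76*w^3 - 1.4*w^2 + 1.73*w + 4.11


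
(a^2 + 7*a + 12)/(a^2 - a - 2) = (a^2 + 7*a + 12)/(a^2 - a - 2)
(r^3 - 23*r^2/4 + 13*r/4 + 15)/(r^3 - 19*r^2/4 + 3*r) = (4*r^2 - 7*r - 15)/(r*(4*r - 3))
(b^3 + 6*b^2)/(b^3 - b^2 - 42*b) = b/(b - 7)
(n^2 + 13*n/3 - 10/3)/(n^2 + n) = (3*n^2 + 13*n - 10)/(3*n*(n + 1))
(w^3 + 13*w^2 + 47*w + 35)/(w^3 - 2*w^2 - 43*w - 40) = (w + 7)/(w - 8)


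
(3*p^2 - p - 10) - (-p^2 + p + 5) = 4*p^2 - 2*p - 15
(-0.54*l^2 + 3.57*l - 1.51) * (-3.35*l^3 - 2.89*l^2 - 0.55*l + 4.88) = 1.809*l^5 - 10.3989*l^4 - 4.9618*l^3 - 0.2348*l^2 + 18.2521*l - 7.3688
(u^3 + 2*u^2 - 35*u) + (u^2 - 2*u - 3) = u^3 + 3*u^2 - 37*u - 3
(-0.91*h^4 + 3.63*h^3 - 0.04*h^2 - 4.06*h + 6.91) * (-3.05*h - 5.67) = 2.7755*h^5 - 5.9118*h^4 - 20.4601*h^3 + 12.6098*h^2 + 1.9447*h - 39.1797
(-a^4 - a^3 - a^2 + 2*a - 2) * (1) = -a^4 - a^3 - a^2 + 2*a - 2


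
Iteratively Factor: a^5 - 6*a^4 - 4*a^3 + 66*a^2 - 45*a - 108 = (a - 4)*(a^4 - 2*a^3 - 12*a^2 + 18*a + 27) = (a - 4)*(a - 3)*(a^3 + a^2 - 9*a - 9) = (a - 4)*(a - 3)*(a + 1)*(a^2 - 9) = (a - 4)*(a - 3)*(a + 1)*(a + 3)*(a - 3)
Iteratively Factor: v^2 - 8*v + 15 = (v - 3)*(v - 5)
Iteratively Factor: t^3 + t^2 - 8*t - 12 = (t - 3)*(t^2 + 4*t + 4) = (t - 3)*(t + 2)*(t + 2)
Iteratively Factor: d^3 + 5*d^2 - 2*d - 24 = (d - 2)*(d^2 + 7*d + 12) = (d - 2)*(d + 4)*(d + 3)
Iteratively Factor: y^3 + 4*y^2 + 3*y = (y + 3)*(y^2 + y) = y*(y + 3)*(y + 1)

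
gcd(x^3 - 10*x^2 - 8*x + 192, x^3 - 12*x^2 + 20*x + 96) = x^2 - 14*x + 48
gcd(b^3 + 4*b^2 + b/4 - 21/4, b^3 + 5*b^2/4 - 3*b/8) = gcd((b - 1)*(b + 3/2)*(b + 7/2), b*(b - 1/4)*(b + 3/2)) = b + 3/2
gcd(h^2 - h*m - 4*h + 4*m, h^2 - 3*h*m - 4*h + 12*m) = h - 4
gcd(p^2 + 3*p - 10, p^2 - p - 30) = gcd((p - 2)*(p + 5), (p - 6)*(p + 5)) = p + 5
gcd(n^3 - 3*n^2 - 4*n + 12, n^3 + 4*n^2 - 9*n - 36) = n - 3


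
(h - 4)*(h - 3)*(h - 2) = h^3 - 9*h^2 + 26*h - 24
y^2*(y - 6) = y^3 - 6*y^2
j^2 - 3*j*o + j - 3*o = (j + 1)*(j - 3*o)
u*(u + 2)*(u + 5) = u^3 + 7*u^2 + 10*u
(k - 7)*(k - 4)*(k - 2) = k^3 - 13*k^2 + 50*k - 56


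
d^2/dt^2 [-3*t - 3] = 0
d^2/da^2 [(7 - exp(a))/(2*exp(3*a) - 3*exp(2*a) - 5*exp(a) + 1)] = (-16*exp(6*a) + 270*exp(5*a) - 511*exp(4*a) + 153*exp(3*a) + 171*exp(2*a) + 254*exp(a) + 34)*exp(a)/(8*exp(9*a) - 36*exp(8*a) - 6*exp(7*a) + 165*exp(6*a) - 21*exp(5*a) - 258*exp(4*a) - 29*exp(3*a) + 66*exp(2*a) - 15*exp(a) + 1)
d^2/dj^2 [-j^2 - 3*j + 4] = -2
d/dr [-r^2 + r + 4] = 1 - 2*r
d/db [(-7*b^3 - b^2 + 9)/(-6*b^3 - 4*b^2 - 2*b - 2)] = (11*b^4 + 14*b^3 + 103*b^2 + 38*b + 9)/(2*(9*b^6 + 12*b^5 + 10*b^4 + 10*b^3 + 5*b^2 + 2*b + 1))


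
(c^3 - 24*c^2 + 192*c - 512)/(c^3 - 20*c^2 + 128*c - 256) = (c - 8)/(c - 4)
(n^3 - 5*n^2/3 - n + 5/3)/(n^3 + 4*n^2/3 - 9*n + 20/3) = (n + 1)/(n + 4)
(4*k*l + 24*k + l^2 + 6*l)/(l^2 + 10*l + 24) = (4*k + l)/(l + 4)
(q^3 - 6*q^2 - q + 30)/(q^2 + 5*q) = (q^3 - 6*q^2 - q + 30)/(q*(q + 5))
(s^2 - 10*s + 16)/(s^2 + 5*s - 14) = (s - 8)/(s + 7)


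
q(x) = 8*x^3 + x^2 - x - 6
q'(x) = 24*x^2 + 2*x - 1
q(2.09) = 69.31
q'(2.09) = 108.01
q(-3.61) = -365.72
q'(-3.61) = 304.55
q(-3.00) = -210.00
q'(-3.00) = 209.00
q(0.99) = 1.75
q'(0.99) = 24.50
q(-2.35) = -101.95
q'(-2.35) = 126.84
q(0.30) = -5.99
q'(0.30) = 1.76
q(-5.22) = -1111.42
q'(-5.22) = 642.52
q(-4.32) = -627.99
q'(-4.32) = 438.26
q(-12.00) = -13674.00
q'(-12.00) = 3431.00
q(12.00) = 13950.00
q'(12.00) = 3479.00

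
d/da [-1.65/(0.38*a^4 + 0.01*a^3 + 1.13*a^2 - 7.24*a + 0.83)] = (2.508*a^3 + 0.0495*a^2 + 3.729*a - 11.946)/(0.38*a^4 + 0.01*a^3 + 1.13*a^2 - 7.24*a + 0.83)^2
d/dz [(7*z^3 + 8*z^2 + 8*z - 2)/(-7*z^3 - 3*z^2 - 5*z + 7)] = (35*z^4 + 42*z^3 + 89*z^2 + 100*z + 46)/(49*z^6 + 42*z^5 + 79*z^4 - 68*z^3 - 17*z^2 - 70*z + 49)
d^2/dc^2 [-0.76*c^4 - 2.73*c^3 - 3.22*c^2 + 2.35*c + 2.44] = -9.12*c^2 - 16.38*c - 6.44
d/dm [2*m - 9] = 2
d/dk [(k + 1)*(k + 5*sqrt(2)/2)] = 2*k + 1 + 5*sqrt(2)/2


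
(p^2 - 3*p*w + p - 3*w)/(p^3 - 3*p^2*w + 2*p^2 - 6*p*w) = (p + 1)/(p*(p + 2))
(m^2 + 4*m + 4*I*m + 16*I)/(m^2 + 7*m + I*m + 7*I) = (m^2 + 4*m*(1 + I) + 16*I)/(m^2 + m*(7 + I) + 7*I)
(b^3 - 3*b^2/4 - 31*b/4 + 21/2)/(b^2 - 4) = (4*b^2 + 5*b - 21)/(4*(b + 2))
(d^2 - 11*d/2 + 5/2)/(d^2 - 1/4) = 2*(d - 5)/(2*d + 1)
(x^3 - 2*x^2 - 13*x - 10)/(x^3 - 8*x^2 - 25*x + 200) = (x^2 + 3*x + 2)/(x^2 - 3*x - 40)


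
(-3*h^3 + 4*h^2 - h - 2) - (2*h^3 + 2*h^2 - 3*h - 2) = -5*h^3 + 2*h^2 + 2*h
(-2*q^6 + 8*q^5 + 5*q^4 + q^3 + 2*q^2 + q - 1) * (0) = 0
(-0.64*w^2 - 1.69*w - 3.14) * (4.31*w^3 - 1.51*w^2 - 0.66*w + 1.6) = -2.7584*w^5 - 6.3175*w^4 - 10.5591*w^3 + 4.8328*w^2 - 0.6316*w - 5.024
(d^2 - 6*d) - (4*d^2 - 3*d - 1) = -3*d^2 - 3*d + 1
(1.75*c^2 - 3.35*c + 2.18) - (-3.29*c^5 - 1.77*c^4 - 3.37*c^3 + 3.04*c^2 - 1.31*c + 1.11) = 3.29*c^5 + 1.77*c^4 + 3.37*c^3 - 1.29*c^2 - 2.04*c + 1.07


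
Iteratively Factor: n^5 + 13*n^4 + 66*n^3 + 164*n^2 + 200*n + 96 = (n + 2)*(n^4 + 11*n^3 + 44*n^2 + 76*n + 48) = (n + 2)*(n + 3)*(n^3 + 8*n^2 + 20*n + 16) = (n + 2)^2*(n + 3)*(n^2 + 6*n + 8) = (n + 2)^3*(n + 3)*(n + 4)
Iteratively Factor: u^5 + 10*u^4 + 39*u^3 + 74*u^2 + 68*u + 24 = (u + 3)*(u^4 + 7*u^3 + 18*u^2 + 20*u + 8) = (u + 2)*(u + 3)*(u^3 + 5*u^2 + 8*u + 4) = (u + 2)^2*(u + 3)*(u^2 + 3*u + 2) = (u + 1)*(u + 2)^2*(u + 3)*(u + 2)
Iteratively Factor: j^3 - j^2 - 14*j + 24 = (j + 4)*(j^2 - 5*j + 6) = (j - 2)*(j + 4)*(j - 3)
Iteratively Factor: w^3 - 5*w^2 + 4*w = (w)*(w^2 - 5*w + 4) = w*(w - 4)*(w - 1)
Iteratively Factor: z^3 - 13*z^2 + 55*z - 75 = (z - 3)*(z^2 - 10*z + 25) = (z - 5)*(z - 3)*(z - 5)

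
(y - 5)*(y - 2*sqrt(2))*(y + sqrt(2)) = y^3 - 5*y^2 - sqrt(2)*y^2 - 4*y + 5*sqrt(2)*y + 20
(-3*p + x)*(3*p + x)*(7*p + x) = -63*p^3 - 9*p^2*x + 7*p*x^2 + x^3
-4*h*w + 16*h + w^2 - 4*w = (-4*h + w)*(w - 4)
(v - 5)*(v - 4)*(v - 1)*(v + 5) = v^4 - 5*v^3 - 21*v^2 + 125*v - 100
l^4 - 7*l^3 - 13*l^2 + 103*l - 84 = (l - 7)*(l - 3)*(l - 1)*(l + 4)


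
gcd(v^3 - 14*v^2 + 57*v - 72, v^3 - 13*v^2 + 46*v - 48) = v^2 - 11*v + 24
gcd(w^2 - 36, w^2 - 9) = 1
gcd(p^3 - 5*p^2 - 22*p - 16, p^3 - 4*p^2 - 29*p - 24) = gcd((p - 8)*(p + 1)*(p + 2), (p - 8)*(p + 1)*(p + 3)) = p^2 - 7*p - 8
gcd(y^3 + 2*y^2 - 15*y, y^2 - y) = y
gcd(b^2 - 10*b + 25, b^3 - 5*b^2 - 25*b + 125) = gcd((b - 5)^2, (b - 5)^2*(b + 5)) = b^2 - 10*b + 25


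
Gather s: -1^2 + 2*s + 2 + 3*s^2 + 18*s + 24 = 3*s^2 + 20*s + 25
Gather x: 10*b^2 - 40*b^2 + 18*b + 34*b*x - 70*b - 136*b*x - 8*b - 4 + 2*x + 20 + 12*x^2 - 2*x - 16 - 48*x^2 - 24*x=-30*b^2 - 60*b - 36*x^2 + x*(-102*b - 24)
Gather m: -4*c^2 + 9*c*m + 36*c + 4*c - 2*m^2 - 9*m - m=-4*c^2 + 40*c - 2*m^2 + m*(9*c - 10)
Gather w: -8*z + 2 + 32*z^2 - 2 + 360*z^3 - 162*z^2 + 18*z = 360*z^3 - 130*z^2 + 10*z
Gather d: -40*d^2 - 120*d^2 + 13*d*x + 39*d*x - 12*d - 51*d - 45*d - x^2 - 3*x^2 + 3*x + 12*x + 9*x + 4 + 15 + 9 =-160*d^2 + d*(52*x - 108) - 4*x^2 + 24*x + 28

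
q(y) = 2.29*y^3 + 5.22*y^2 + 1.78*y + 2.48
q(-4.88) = -148.03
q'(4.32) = 175.09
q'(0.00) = 1.78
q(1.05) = 12.76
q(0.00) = 2.48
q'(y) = 6.87*y^2 + 10.44*y + 1.78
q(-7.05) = -553.04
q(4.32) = 292.21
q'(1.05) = 20.32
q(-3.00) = -17.71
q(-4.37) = -96.72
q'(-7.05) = 269.63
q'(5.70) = 284.49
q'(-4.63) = 100.71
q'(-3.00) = 32.29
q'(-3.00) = 32.29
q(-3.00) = -17.71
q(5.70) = 606.32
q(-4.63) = -121.15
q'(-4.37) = 87.35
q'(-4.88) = 114.44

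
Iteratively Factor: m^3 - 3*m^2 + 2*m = (m - 1)*(m^2 - 2*m) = m*(m - 1)*(m - 2)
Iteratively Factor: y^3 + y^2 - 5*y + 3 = (y - 1)*(y^2 + 2*y - 3) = (y - 1)^2*(y + 3)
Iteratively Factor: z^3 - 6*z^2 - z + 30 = (z + 2)*(z^2 - 8*z + 15) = (z - 3)*(z + 2)*(z - 5)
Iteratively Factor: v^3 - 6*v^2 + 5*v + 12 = (v + 1)*(v^2 - 7*v + 12) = (v - 3)*(v + 1)*(v - 4)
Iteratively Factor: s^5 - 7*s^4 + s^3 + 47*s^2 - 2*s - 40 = (s - 4)*(s^4 - 3*s^3 - 11*s^2 + 3*s + 10) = (s - 4)*(s + 2)*(s^3 - 5*s^2 - s + 5) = (s - 4)*(s + 1)*(s + 2)*(s^2 - 6*s + 5) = (s - 4)*(s - 1)*(s + 1)*(s + 2)*(s - 5)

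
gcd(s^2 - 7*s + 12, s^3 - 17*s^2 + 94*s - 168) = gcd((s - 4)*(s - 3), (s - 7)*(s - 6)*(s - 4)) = s - 4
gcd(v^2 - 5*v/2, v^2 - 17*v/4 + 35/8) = v - 5/2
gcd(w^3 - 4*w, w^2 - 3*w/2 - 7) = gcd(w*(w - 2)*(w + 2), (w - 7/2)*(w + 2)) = w + 2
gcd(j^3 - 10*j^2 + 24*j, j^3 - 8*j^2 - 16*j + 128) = j - 4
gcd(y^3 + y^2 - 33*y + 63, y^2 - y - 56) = y + 7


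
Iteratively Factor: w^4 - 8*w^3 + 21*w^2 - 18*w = (w - 3)*(w^3 - 5*w^2 + 6*w) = (w - 3)^2*(w^2 - 2*w) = w*(w - 3)^2*(w - 2)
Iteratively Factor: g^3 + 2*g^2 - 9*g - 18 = (g + 3)*(g^2 - g - 6) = (g + 2)*(g + 3)*(g - 3)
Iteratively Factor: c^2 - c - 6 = (c - 3)*(c + 2)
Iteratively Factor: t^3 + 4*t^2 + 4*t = (t + 2)*(t^2 + 2*t) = (t + 2)^2*(t)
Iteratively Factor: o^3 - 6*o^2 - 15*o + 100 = (o - 5)*(o^2 - o - 20) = (o - 5)^2*(o + 4)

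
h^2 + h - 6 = (h - 2)*(h + 3)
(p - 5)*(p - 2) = p^2 - 7*p + 10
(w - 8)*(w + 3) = w^2 - 5*w - 24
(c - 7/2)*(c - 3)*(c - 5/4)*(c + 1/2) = c^4 - 29*c^3/4 + 59*c^2/4 - 61*c/16 - 105/16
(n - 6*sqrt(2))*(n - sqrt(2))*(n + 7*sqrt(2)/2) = n^3 - 7*sqrt(2)*n^2/2 - 37*n + 42*sqrt(2)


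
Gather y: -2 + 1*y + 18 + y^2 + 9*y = y^2 + 10*y + 16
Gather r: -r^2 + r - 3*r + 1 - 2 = -r^2 - 2*r - 1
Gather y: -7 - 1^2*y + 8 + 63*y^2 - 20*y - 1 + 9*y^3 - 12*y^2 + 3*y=9*y^3 + 51*y^2 - 18*y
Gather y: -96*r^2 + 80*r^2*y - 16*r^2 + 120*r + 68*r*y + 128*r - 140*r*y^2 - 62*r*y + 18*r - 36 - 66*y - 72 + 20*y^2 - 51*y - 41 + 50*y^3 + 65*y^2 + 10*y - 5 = -112*r^2 + 266*r + 50*y^3 + y^2*(85 - 140*r) + y*(80*r^2 + 6*r - 107) - 154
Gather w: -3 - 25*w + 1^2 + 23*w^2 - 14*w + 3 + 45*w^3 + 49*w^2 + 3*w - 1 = 45*w^3 + 72*w^2 - 36*w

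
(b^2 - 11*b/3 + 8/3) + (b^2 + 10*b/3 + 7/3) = 2*b^2 - b/3 + 5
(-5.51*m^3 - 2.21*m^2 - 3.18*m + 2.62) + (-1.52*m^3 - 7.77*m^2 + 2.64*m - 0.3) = -7.03*m^3 - 9.98*m^2 - 0.54*m + 2.32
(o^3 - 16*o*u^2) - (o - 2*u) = o^3 - 16*o*u^2 - o + 2*u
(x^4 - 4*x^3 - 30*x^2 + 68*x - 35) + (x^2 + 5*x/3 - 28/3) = x^4 - 4*x^3 - 29*x^2 + 209*x/3 - 133/3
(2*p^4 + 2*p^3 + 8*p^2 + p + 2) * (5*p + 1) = 10*p^5 + 12*p^4 + 42*p^3 + 13*p^2 + 11*p + 2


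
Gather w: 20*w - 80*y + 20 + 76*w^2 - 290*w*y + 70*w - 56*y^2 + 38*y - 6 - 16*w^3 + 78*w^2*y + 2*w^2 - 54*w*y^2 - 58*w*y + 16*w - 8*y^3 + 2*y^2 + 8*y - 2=-16*w^3 + w^2*(78*y + 78) + w*(-54*y^2 - 348*y + 106) - 8*y^3 - 54*y^2 - 34*y + 12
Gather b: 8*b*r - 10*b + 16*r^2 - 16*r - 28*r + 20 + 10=b*(8*r - 10) + 16*r^2 - 44*r + 30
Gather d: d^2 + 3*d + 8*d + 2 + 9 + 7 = d^2 + 11*d + 18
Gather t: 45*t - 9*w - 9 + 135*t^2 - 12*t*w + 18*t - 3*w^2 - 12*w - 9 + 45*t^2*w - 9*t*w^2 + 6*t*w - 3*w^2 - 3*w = t^2*(45*w + 135) + t*(-9*w^2 - 6*w + 63) - 6*w^2 - 24*w - 18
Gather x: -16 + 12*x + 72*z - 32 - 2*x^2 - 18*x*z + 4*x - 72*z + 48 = -2*x^2 + x*(16 - 18*z)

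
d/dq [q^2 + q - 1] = 2*q + 1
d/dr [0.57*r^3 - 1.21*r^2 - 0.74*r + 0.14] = 1.71*r^2 - 2.42*r - 0.74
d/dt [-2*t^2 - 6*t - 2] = -4*t - 6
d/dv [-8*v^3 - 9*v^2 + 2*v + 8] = -24*v^2 - 18*v + 2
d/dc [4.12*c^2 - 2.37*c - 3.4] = 8.24*c - 2.37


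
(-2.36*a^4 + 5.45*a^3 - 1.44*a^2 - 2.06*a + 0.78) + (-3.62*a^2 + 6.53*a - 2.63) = -2.36*a^4 + 5.45*a^3 - 5.06*a^2 + 4.47*a - 1.85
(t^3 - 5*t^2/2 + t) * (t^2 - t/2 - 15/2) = t^5 - 3*t^4 - 21*t^3/4 + 73*t^2/4 - 15*t/2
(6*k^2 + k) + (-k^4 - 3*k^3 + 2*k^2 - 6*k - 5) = -k^4 - 3*k^3 + 8*k^2 - 5*k - 5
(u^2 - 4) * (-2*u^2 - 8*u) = -2*u^4 - 8*u^3 + 8*u^2 + 32*u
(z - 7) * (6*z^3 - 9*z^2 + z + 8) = 6*z^4 - 51*z^3 + 64*z^2 + z - 56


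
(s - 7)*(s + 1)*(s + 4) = s^3 - 2*s^2 - 31*s - 28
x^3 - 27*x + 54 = (x - 3)^2*(x + 6)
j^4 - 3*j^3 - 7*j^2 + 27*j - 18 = (j - 3)*(j - 2)*(j - 1)*(j + 3)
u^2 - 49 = (u - 7)*(u + 7)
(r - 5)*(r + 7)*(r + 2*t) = r^3 + 2*r^2*t + 2*r^2 + 4*r*t - 35*r - 70*t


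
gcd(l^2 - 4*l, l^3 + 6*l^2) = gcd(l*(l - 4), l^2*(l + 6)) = l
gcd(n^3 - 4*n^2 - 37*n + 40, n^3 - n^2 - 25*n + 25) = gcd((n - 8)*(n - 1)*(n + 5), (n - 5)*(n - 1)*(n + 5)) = n^2 + 4*n - 5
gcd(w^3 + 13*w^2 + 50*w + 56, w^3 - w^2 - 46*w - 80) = w + 2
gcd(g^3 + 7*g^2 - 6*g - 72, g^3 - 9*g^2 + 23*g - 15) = g - 3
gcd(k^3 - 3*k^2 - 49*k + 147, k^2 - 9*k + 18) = k - 3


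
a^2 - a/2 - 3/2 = (a - 3/2)*(a + 1)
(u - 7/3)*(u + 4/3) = u^2 - u - 28/9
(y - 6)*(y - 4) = y^2 - 10*y + 24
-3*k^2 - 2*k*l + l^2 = (-3*k + l)*(k + l)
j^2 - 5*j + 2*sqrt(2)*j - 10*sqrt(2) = (j - 5)*(j + 2*sqrt(2))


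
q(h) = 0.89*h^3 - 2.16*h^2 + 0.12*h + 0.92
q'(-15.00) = 665.67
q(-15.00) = -3490.63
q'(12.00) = 332.76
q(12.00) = 1229.24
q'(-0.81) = 5.37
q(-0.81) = -1.07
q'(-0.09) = 0.53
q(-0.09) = 0.89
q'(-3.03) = 37.72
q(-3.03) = -44.03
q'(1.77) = 0.84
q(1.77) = -0.70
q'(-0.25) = 1.37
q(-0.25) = 0.74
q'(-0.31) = 1.72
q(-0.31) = 0.65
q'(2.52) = 6.19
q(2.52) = 1.75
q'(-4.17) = 64.56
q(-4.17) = -101.68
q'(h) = 2.67*h^2 - 4.32*h + 0.12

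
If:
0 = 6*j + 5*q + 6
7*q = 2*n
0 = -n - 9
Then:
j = 8/7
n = -9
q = -18/7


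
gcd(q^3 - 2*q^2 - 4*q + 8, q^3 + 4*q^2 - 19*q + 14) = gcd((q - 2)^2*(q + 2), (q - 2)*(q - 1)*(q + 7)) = q - 2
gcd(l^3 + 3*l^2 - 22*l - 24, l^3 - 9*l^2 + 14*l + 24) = l^2 - 3*l - 4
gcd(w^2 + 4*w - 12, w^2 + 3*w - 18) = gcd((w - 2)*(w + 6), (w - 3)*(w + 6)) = w + 6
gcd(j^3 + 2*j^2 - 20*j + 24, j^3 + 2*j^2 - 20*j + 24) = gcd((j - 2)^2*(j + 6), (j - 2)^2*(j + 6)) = j^3 + 2*j^2 - 20*j + 24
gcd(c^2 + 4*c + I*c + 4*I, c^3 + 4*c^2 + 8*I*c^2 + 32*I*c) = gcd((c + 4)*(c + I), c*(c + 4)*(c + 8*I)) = c + 4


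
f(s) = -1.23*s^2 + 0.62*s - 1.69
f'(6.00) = -14.14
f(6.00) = -42.25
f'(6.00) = -14.14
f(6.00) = -42.25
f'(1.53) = -3.14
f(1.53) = -3.62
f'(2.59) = -5.75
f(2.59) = -8.34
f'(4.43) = -10.28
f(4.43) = -23.08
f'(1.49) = -3.05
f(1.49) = -3.50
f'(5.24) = -12.27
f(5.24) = -32.21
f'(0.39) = -0.34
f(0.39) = -1.64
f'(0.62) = -0.91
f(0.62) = -1.78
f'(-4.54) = 11.79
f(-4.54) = -29.86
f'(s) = 0.62 - 2.46*s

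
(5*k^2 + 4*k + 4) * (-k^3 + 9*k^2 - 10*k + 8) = -5*k^5 + 41*k^4 - 18*k^3 + 36*k^2 - 8*k + 32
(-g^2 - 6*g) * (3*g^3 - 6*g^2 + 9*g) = -3*g^5 - 12*g^4 + 27*g^3 - 54*g^2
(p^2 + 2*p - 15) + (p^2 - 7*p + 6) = 2*p^2 - 5*p - 9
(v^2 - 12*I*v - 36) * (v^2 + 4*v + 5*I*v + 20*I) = v^4 + 4*v^3 - 7*I*v^3 + 24*v^2 - 28*I*v^2 + 96*v - 180*I*v - 720*I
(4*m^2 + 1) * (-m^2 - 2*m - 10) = -4*m^4 - 8*m^3 - 41*m^2 - 2*m - 10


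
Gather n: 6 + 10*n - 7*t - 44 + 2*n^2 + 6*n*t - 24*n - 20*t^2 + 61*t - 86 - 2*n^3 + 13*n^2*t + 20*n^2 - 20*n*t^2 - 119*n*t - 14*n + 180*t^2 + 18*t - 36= -2*n^3 + n^2*(13*t + 22) + n*(-20*t^2 - 113*t - 28) + 160*t^2 + 72*t - 160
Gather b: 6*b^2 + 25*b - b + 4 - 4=6*b^2 + 24*b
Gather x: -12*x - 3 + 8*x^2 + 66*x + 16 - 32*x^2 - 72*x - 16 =-24*x^2 - 18*x - 3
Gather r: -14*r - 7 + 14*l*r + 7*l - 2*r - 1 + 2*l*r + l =8*l + r*(16*l - 16) - 8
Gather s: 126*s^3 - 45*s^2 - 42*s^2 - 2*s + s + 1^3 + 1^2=126*s^3 - 87*s^2 - s + 2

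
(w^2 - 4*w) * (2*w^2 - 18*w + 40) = 2*w^4 - 26*w^3 + 112*w^2 - 160*w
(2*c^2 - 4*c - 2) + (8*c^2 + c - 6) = 10*c^2 - 3*c - 8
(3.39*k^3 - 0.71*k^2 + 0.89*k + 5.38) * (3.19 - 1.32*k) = -4.4748*k^4 + 11.7513*k^3 - 3.4397*k^2 - 4.2625*k + 17.1622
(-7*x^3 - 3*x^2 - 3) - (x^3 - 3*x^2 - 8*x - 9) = -8*x^3 + 8*x + 6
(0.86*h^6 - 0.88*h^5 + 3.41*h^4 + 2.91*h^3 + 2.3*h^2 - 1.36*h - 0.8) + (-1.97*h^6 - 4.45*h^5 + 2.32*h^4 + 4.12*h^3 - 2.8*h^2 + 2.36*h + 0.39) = -1.11*h^6 - 5.33*h^5 + 5.73*h^4 + 7.03*h^3 - 0.5*h^2 + 1.0*h - 0.41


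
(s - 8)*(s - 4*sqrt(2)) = s^2 - 8*s - 4*sqrt(2)*s + 32*sqrt(2)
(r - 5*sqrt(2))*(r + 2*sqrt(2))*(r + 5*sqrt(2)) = r^3 + 2*sqrt(2)*r^2 - 50*r - 100*sqrt(2)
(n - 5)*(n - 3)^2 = n^3 - 11*n^2 + 39*n - 45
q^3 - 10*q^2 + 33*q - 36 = (q - 4)*(q - 3)^2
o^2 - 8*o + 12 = (o - 6)*(o - 2)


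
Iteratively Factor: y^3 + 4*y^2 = (y + 4)*(y^2) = y*(y + 4)*(y)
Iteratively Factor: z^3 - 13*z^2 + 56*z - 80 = (z - 5)*(z^2 - 8*z + 16) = (z - 5)*(z - 4)*(z - 4)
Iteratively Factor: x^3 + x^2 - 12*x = (x - 3)*(x^2 + 4*x) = (x - 3)*(x + 4)*(x)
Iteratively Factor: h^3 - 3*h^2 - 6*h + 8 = (h + 2)*(h^2 - 5*h + 4) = (h - 1)*(h + 2)*(h - 4)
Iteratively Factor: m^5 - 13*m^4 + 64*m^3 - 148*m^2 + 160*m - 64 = (m - 2)*(m^4 - 11*m^3 + 42*m^2 - 64*m + 32) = (m - 4)*(m - 2)*(m^3 - 7*m^2 + 14*m - 8) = (m - 4)^2*(m - 2)*(m^2 - 3*m + 2) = (m - 4)^2*(m - 2)^2*(m - 1)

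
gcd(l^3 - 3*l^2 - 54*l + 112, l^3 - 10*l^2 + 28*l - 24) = l - 2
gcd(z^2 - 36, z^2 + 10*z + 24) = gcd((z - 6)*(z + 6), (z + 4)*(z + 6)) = z + 6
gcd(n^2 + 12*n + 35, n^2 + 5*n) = n + 5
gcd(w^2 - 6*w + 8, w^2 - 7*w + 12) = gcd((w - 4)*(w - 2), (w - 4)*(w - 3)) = w - 4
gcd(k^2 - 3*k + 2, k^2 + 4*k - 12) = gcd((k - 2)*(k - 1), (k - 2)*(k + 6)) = k - 2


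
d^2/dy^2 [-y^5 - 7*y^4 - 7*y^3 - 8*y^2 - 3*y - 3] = -20*y^3 - 84*y^2 - 42*y - 16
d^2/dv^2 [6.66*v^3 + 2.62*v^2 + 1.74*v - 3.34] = 39.96*v + 5.24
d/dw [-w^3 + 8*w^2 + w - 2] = -3*w^2 + 16*w + 1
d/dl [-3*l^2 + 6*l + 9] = 6 - 6*l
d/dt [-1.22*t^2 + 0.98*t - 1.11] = 0.98 - 2.44*t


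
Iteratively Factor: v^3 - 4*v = (v)*(v^2 - 4) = v*(v + 2)*(v - 2)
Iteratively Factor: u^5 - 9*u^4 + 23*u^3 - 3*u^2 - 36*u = (u - 3)*(u^4 - 6*u^3 + 5*u^2 + 12*u) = (u - 4)*(u - 3)*(u^3 - 2*u^2 - 3*u) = u*(u - 4)*(u - 3)*(u^2 - 2*u - 3) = u*(u - 4)*(u - 3)*(u + 1)*(u - 3)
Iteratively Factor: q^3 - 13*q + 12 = (q + 4)*(q^2 - 4*q + 3) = (q - 3)*(q + 4)*(q - 1)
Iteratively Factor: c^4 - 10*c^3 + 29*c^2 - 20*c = (c - 5)*(c^3 - 5*c^2 + 4*c) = (c - 5)*(c - 1)*(c^2 - 4*c) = c*(c - 5)*(c - 1)*(c - 4)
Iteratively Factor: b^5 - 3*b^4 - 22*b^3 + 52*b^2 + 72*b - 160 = (b - 2)*(b^4 - b^3 - 24*b^2 + 4*b + 80) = (b - 2)*(b + 2)*(b^3 - 3*b^2 - 18*b + 40) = (b - 2)*(b + 2)*(b + 4)*(b^2 - 7*b + 10) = (b - 5)*(b - 2)*(b + 2)*(b + 4)*(b - 2)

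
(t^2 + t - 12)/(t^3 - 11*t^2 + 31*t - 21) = (t + 4)/(t^2 - 8*t + 7)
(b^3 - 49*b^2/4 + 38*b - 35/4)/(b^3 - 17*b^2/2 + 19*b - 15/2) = (4*b^2 - 29*b + 7)/(2*(2*b^2 - 7*b + 3))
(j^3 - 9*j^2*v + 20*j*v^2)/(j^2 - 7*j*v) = (j^2 - 9*j*v + 20*v^2)/(j - 7*v)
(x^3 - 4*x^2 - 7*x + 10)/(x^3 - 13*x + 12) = (x^2 - 3*x - 10)/(x^2 + x - 12)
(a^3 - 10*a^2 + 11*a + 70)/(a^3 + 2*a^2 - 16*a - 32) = (a^2 - 12*a + 35)/(a^2 - 16)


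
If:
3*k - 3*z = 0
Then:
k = z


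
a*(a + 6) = a^2 + 6*a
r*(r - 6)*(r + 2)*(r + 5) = r^4 + r^3 - 32*r^2 - 60*r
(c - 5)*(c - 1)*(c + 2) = c^3 - 4*c^2 - 7*c + 10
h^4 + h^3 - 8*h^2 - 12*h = h*(h - 3)*(h + 2)^2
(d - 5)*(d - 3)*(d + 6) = d^3 - 2*d^2 - 33*d + 90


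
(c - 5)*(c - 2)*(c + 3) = c^3 - 4*c^2 - 11*c + 30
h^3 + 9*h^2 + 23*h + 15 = (h + 1)*(h + 3)*(h + 5)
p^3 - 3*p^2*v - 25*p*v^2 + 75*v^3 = (p - 5*v)*(p - 3*v)*(p + 5*v)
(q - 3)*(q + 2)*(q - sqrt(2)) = q^3 - sqrt(2)*q^2 - q^2 - 6*q + sqrt(2)*q + 6*sqrt(2)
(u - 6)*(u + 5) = u^2 - u - 30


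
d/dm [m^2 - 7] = 2*m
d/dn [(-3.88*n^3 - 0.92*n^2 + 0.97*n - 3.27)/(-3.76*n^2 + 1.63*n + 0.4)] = (14.5888*n^4 - 12.6488*n^3 - 2.5084*n^2 - 25.3264*n + 5.7181)/(14.1376*n^4 - 12.2576*n^3 - 0.3511*n^2 + 1.304*n + 0.16)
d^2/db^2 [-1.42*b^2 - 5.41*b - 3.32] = -2.84000000000000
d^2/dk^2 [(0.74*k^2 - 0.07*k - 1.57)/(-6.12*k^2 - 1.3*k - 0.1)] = (2.8421709430404e-14*k^4 + 17.018496*k^3 + 355.537728*k^2 + 74.68848*k + 3.35192)/(229.220928*k^6 + 146.07216*k^5 + 42.26472*k^4 + 6.9706*k^3 + 0.6906*k^2 + 0.039*k + 0.001)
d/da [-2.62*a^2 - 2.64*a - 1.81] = -5.24*a - 2.64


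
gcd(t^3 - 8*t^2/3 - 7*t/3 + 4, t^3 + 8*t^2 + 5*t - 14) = t - 1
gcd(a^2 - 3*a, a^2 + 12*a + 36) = 1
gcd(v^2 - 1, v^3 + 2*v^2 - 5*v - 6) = v + 1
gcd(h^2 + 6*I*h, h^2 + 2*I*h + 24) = h + 6*I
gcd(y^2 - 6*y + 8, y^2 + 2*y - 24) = y - 4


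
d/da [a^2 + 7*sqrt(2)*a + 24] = 2*a + 7*sqrt(2)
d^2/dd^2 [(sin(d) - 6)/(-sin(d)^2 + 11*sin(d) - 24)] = (sin(d)^5 - 13*sin(d)^4 + 52*sin(d)^3 + 150*sin(d)^2 - 1260*sin(d) + 636)/(sin(d)^2 - 11*sin(d) + 24)^3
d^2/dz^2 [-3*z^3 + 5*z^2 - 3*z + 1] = 10 - 18*z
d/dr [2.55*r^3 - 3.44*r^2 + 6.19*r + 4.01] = 7.65*r^2 - 6.88*r + 6.19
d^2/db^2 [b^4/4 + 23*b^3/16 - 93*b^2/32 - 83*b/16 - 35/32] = 3*b^2 + 69*b/8 - 93/16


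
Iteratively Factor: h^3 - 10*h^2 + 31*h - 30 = (h - 5)*(h^2 - 5*h + 6) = (h - 5)*(h - 2)*(h - 3)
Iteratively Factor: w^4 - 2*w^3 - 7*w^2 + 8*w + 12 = (w - 2)*(w^3 - 7*w - 6) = (w - 2)*(w + 1)*(w^2 - w - 6) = (w - 2)*(w + 1)*(w + 2)*(w - 3)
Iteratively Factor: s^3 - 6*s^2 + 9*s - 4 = (s - 4)*(s^2 - 2*s + 1) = (s - 4)*(s - 1)*(s - 1)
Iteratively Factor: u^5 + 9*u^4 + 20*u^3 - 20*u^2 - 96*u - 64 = (u + 4)*(u^4 + 5*u^3 - 20*u - 16) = (u + 4)^2*(u^3 + u^2 - 4*u - 4) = (u - 2)*(u + 4)^2*(u^2 + 3*u + 2) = (u - 2)*(u + 2)*(u + 4)^2*(u + 1)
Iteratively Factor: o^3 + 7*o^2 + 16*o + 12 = (o + 3)*(o^2 + 4*o + 4) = (o + 2)*(o + 3)*(o + 2)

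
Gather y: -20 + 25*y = 25*y - 20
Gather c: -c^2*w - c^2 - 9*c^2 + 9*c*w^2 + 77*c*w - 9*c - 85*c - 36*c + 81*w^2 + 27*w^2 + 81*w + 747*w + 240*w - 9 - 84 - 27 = c^2*(-w - 10) + c*(9*w^2 + 77*w - 130) + 108*w^2 + 1068*w - 120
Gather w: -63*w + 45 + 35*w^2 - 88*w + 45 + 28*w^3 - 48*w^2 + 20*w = 28*w^3 - 13*w^2 - 131*w + 90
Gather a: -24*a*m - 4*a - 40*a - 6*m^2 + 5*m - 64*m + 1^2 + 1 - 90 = a*(-24*m - 44) - 6*m^2 - 59*m - 88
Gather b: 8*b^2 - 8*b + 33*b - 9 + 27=8*b^2 + 25*b + 18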